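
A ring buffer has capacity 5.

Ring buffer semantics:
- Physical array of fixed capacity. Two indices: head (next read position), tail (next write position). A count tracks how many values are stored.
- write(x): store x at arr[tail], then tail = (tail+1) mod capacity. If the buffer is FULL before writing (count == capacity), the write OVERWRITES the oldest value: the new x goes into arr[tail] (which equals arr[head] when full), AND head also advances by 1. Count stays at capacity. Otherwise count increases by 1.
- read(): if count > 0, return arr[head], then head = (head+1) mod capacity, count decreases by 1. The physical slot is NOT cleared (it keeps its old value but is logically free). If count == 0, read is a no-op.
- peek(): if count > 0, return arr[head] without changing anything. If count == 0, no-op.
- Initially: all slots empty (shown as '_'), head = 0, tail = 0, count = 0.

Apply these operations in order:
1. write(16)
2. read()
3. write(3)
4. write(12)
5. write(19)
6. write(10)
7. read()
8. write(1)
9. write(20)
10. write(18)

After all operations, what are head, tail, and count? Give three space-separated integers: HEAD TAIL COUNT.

After op 1 (write(16)): arr=[16 _ _ _ _] head=0 tail=1 count=1
After op 2 (read()): arr=[16 _ _ _ _] head=1 tail=1 count=0
After op 3 (write(3)): arr=[16 3 _ _ _] head=1 tail=2 count=1
After op 4 (write(12)): arr=[16 3 12 _ _] head=1 tail=3 count=2
After op 5 (write(19)): arr=[16 3 12 19 _] head=1 tail=4 count=3
After op 6 (write(10)): arr=[16 3 12 19 10] head=1 tail=0 count=4
After op 7 (read()): arr=[16 3 12 19 10] head=2 tail=0 count=3
After op 8 (write(1)): arr=[1 3 12 19 10] head=2 tail=1 count=4
After op 9 (write(20)): arr=[1 20 12 19 10] head=2 tail=2 count=5
After op 10 (write(18)): arr=[1 20 18 19 10] head=3 tail=3 count=5

Answer: 3 3 5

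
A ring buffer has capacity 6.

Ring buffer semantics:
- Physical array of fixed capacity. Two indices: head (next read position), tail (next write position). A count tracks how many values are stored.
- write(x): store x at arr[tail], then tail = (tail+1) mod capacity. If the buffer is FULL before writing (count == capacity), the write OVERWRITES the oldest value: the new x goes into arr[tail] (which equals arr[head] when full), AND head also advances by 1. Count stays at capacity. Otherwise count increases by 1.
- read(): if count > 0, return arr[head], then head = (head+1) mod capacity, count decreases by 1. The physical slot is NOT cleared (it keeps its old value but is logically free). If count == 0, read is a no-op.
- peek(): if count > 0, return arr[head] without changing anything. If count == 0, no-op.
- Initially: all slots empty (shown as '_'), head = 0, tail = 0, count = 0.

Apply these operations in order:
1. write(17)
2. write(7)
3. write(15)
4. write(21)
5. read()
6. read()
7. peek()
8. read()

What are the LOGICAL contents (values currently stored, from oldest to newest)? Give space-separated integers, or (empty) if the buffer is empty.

Answer: 21

Derivation:
After op 1 (write(17)): arr=[17 _ _ _ _ _] head=0 tail=1 count=1
After op 2 (write(7)): arr=[17 7 _ _ _ _] head=0 tail=2 count=2
After op 3 (write(15)): arr=[17 7 15 _ _ _] head=0 tail=3 count=3
After op 4 (write(21)): arr=[17 7 15 21 _ _] head=0 tail=4 count=4
After op 5 (read()): arr=[17 7 15 21 _ _] head=1 tail=4 count=3
After op 6 (read()): arr=[17 7 15 21 _ _] head=2 tail=4 count=2
After op 7 (peek()): arr=[17 7 15 21 _ _] head=2 tail=4 count=2
After op 8 (read()): arr=[17 7 15 21 _ _] head=3 tail=4 count=1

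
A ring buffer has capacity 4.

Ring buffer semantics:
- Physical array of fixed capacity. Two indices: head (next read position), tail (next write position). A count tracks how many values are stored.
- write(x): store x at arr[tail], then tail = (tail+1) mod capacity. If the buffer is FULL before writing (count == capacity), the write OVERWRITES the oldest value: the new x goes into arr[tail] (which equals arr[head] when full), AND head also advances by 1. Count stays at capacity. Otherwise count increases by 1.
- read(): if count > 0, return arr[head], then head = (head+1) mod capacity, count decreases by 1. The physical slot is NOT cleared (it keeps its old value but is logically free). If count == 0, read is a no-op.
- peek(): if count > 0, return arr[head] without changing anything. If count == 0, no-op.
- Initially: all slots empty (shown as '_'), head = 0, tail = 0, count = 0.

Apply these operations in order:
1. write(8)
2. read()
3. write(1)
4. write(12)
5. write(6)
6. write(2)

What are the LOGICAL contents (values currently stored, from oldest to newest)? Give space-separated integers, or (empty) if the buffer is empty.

After op 1 (write(8)): arr=[8 _ _ _] head=0 tail=1 count=1
After op 2 (read()): arr=[8 _ _ _] head=1 tail=1 count=0
After op 3 (write(1)): arr=[8 1 _ _] head=1 tail=2 count=1
After op 4 (write(12)): arr=[8 1 12 _] head=1 tail=3 count=2
After op 5 (write(6)): arr=[8 1 12 6] head=1 tail=0 count=3
After op 6 (write(2)): arr=[2 1 12 6] head=1 tail=1 count=4

Answer: 1 12 6 2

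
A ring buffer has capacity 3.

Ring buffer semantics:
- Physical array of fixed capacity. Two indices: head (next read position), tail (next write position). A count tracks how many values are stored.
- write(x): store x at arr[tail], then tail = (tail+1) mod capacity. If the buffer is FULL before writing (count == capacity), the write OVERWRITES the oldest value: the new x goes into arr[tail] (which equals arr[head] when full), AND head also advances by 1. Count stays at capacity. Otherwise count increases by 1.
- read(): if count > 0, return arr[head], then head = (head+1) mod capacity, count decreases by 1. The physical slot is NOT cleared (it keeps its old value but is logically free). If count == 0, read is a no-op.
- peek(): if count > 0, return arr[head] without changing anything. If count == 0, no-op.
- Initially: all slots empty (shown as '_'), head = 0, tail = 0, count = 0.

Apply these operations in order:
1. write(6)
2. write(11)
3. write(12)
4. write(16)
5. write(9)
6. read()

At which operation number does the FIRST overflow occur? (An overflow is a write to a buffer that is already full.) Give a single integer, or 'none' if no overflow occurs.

After op 1 (write(6)): arr=[6 _ _] head=0 tail=1 count=1
After op 2 (write(11)): arr=[6 11 _] head=0 tail=2 count=2
After op 3 (write(12)): arr=[6 11 12] head=0 tail=0 count=3
After op 4 (write(16)): arr=[16 11 12] head=1 tail=1 count=3
After op 5 (write(9)): arr=[16 9 12] head=2 tail=2 count=3
After op 6 (read()): arr=[16 9 12] head=0 tail=2 count=2

Answer: 4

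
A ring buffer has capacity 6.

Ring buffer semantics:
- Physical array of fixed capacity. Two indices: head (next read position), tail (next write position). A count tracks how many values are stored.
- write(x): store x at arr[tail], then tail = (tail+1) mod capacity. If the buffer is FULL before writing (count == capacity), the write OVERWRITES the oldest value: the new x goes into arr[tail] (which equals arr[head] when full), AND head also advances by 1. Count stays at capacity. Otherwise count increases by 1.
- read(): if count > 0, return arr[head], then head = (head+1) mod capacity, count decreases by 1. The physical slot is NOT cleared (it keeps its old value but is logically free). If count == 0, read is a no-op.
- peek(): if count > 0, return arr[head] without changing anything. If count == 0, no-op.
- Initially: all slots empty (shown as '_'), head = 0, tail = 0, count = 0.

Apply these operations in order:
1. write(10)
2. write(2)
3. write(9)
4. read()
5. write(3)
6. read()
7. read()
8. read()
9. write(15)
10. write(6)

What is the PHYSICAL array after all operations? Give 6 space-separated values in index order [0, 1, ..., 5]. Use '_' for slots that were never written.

Answer: 10 2 9 3 15 6

Derivation:
After op 1 (write(10)): arr=[10 _ _ _ _ _] head=0 tail=1 count=1
After op 2 (write(2)): arr=[10 2 _ _ _ _] head=0 tail=2 count=2
After op 3 (write(9)): arr=[10 2 9 _ _ _] head=0 tail=3 count=3
After op 4 (read()): arr=[10 2 9 _ _ _] head=1 tail=3 count=2
After op 5 (write(3)): arr=[10 2 9 3 _ _] head=1 tail=4 count=3
After op 6 (read()): arr=[10 2 9 3 _ _] head=2 tail=4 count=2
After op 7 (read()): arr=[10 2 9 3 _ _] head=3 tail=4 count=1
After op 8 (read()): arr=[10 2 9 3 _ _] head=4 tail=4 count=0
After op 9 (write(15)): arr=[10 2 9 3 15 _] head=4 tail=5 count=1
After op 10 (write(6)): arr=[10 2 9 3 15 6] head=4 tail=0 count=2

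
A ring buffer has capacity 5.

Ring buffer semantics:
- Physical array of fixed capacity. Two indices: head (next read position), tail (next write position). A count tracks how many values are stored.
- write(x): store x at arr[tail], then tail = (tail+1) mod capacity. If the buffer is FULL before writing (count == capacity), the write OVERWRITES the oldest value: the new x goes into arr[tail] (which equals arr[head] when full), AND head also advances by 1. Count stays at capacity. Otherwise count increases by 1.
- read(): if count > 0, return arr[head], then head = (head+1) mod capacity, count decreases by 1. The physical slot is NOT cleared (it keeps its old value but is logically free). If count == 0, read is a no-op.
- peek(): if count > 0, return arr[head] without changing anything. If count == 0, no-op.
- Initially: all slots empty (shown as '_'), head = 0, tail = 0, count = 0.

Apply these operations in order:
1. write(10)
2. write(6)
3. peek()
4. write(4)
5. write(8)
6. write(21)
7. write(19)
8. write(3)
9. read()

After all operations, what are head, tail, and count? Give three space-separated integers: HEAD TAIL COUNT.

After op 1 (write(10)): arr=[10 _ _ _ _] head=0 tail=1 count=1
After op 2 (write(6)): arr=[10 6 _ _ _] head=0 tail=2 count=2
After op 3 (peek()): arr=[10 6 _ _ _] head=0 tail=2 count=2
After op 4 (write(4)): arr=[10 6 4 _ _] head=0 tail=3 count=3
After op 5 (write(8)): arr=[10 6 4 8 _] head=0 tail=4 count=4
After op 6 (write(21)): arr=[10 6 4 8 21] head=0 tail=0 count=5
After op 7 (write(19)): arr=[19 6 4 8 21] head=1 tail=1 count=5
After op 8 (write(3)): arr=[19 3 4 8 21] head=2 tail=2 count=5
After op 9 (read()): arr=[19 3 4 8 21] head=3 tail=2 count=4

Answer: 3 2 4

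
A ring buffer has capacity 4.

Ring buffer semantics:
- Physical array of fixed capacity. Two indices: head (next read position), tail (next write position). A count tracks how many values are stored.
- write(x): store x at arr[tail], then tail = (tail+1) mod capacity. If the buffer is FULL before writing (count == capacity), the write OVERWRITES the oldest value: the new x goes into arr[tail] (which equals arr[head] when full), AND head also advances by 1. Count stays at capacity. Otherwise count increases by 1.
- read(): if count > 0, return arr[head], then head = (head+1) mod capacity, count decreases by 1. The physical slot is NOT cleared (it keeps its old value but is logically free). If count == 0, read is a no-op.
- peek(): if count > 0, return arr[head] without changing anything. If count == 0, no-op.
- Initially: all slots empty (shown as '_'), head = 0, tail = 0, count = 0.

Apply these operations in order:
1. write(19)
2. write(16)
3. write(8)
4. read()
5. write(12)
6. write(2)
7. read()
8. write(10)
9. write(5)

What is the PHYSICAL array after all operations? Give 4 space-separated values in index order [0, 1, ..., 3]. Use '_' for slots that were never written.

Answer: 2 10 5 12

Derivation:
After op 1 (write(19)): arr=[19 _ _ _] head=0 tail=1 count=1
After op 2 (write(16)): arr=[19 16 _ _] head=0 tail=2 count=2
After op 3 (write(8)): arr=[19 16 8 _] head=0 tail=3 count=3
After op 4 (read()): arr=[19 16 8 _] head=1 tail=3 count=2
After op 5 (write(12)): arr=[19 16 8 12] head=1 tail=0 count=3
After op 6 (write(2)): arr=[2 16 8 12] head=1 tail=1 count=4
After op 7 (read()): arr=[2 16 8 12] head=2 tail=1 count=3
After op 8 (write(10)): arr=[2 10 8 12] head=2 tail=2 count=4
After op 9 (write(5)): arr=[2 10 5 12] head=3 tail=3 count=4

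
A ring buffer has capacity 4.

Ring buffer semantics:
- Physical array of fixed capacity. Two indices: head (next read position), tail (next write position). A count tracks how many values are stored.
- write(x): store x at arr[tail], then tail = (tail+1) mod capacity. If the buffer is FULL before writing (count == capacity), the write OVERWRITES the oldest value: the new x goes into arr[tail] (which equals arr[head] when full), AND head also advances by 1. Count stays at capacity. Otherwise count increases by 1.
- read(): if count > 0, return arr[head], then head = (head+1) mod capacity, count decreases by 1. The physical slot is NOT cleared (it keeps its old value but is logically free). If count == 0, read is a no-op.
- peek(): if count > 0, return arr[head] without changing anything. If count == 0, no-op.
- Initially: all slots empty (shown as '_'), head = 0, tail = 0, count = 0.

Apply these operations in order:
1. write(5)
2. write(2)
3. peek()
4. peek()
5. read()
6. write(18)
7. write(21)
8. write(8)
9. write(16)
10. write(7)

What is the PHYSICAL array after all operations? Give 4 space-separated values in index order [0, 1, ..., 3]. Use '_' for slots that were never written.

After op 1 (write(5)): arr=[5 _ _ _] head=0 tail=1 count=1
After op 2 (write(2)): arr=[5 2 _ _] head=0 tail=2 count=2
After op 3 (peek()): arr=[5 2 _ _] head=0 tail=2 count=2
After op 4 (peek()): arr=[5 2 _ _] head=0 tail=2 count=2
After op 5 (read()): arr=[5 2 _ _] head=1 tail=2 count=1
After op 6 (write(18)): arr=[5 2 18 _] head=1 tail=3 count=2
After op 7 (write(21)): arr=[5 2 18 21] head=1 tail=0 count=3
After op 8 (write(8)): arr=[8 2 18 21] head=1 tail=1 count=4
After op 9 (write(16)): arr=[8 16 18 21] head=2 tail=2 count=4
After op 10 (write(7)): arr=[8 16 7 21] head=3 tail=3 count=4

Answer: 8 16 7 21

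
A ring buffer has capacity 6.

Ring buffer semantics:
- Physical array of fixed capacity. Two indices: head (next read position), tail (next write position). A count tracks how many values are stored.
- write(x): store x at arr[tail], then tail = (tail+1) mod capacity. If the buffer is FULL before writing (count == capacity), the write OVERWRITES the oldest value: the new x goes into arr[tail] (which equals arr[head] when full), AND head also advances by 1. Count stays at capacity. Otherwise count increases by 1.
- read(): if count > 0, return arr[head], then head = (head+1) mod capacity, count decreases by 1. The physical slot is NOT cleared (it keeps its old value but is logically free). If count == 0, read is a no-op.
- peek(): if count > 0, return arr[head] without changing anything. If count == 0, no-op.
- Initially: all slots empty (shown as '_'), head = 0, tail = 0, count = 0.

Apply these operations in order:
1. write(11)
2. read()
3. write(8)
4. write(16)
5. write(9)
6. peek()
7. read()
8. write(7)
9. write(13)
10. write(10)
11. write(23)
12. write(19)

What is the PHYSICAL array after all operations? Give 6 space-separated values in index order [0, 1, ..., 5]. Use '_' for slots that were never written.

Answer: 10 23 19 9 7 13

Derivation:
After op 1 (write(11)): arr=[11 _ _ _ _ _] head=0 tail=1 count=1
After op 2 (read()): arr=[11 _ _ _ _ _] head=1 tail=1 count=0
After op 3 (write(8)): arr=[11 8 _ _ _ _] head=1 tail=2 count=1
After op 4 (write(16)): arr=[11 8 16 _ _ _] head=1 tail=3 count=2
After op 5 (write(9)): arr=[11 8 16 9 _ _] head=1 tail=4 count=3
After op 6 (peek()): arr=[11 8 16 9 _ _] head=1 tail=4 count=3
After op 7 (read()): arr=[11 8 16 9 _ _] head=2 tail=4 count=2
After op 8 (write(7)): arr=[11 8 16 9 7 _] head=2 tail=5 count=3
After op 9 (write(13)): arr=[11 8 16 9 7 13] head=2 tail=0 count=4
After op 10 (write(10)): arr=[10 8 16 9 7 13] head=2 tail=1 count=5
After op 11 (write(23)): arr=[10 23 16 9 7 13] head=2 tail=2 count=6
After op 12 (write(19)): arr=[10 23 19 9 7 13] head=3 tail=3 count=6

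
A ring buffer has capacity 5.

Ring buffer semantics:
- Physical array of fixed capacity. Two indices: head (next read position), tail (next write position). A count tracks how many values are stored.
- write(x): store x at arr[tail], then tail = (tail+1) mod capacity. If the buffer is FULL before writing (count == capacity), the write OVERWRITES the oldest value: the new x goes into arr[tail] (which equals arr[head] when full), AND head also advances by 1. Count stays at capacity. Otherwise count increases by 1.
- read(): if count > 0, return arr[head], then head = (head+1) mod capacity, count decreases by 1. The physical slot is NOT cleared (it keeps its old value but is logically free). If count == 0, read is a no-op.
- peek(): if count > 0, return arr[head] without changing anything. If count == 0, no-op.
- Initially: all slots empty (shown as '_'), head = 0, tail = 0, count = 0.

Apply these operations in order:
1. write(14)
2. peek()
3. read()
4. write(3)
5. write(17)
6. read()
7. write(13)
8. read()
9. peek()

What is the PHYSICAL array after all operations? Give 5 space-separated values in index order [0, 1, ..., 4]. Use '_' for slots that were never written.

Answer: 14 3 17 13 _

Derivation:
After op 1 (write(14)): arr=[14 _ _ _ _] head=0 tail=1 count=1
After op 2 (peek()): arr=[14 _ _ _ _] head=0 tail=1 count=1
After op 3 (read()): arr=[14 _ _ _ _] head=1 tail=1 count=0
After op 4 (write(3)): arr=[14 3 _ _ _] head=1 tail=2 count=1
After op 5 (write(17)): arr=[14 3 17 _ _] head=1 tail=3 count=2
After op 6 (read()): arr=[14 3 17 _ _] head=2 tail=3 count=1
After op 7 (write(13)): arr=[14 3 17 13 _] head=2 tail=4 count=2
After op 8 (read()): arr=[14 3 17 13 _] head=3 tail=4 count=1
After op 9 (peek()): arr=[14 3 17 13 _] head=3 tail=4 count=1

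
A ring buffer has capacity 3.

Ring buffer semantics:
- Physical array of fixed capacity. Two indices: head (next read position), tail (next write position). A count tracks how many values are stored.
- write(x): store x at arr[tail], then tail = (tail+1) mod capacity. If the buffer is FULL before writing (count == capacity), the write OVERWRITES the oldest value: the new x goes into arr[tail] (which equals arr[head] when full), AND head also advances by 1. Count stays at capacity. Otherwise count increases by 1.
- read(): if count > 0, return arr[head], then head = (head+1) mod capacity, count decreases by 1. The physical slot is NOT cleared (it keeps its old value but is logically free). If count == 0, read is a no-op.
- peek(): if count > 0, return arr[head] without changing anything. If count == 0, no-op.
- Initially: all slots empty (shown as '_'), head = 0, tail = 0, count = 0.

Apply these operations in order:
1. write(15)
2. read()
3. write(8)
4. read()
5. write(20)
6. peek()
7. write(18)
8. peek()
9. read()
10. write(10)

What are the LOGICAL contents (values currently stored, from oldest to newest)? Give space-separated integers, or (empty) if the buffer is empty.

Answer: 18 10

Derivation:
After op 1 (write(15)): arr=[15 _ _] head=0 tail=1 count=1
After op 2 (read()): arr=[15 _ _] head=1 tail=1 count=0
After op 3 (write(8)): arr=[15 8 _] head=1 tail=2 count=1
After op 4 (read()): arr=[15 8 _] head=2 tail=2 count=0
After op 5 (write(20)): arr=[15 8 20] head=2 tail=0 count=1
After op 6 (peek()): arr=[15 8 20] head=2 tail=0 count=1
After op 7 (write(18)): arr=[18 8 20] head=2 tail=1 count=2
After op 8 (peek()): arr=[18 8 20] head=2 tail=1 count=2
After op 9 (read()): arr=[18 8 20] head=0 tail=1 count=1
After op 10 (write(10)): arr=[18 10 20] head=0 tail=2 count=2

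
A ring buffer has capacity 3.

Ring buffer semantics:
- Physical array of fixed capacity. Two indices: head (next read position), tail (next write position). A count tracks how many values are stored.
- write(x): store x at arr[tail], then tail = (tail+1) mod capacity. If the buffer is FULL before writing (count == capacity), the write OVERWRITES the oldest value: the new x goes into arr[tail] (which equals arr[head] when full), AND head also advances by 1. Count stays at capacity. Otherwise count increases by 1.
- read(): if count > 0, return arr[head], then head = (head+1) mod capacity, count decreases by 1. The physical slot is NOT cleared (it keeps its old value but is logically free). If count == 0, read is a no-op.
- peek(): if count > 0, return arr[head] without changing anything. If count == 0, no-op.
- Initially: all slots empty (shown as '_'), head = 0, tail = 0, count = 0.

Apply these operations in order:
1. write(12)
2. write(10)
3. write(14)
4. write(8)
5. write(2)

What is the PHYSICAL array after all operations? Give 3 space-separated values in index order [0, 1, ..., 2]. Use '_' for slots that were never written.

Answer: 8 2 14

Derivation:
After op 1 (write(12)): arr=[12 _ _] head=0 tail=1 count=1
After op 2 (write(10)): arr=[12 10 _] head=0 tail=2 count=2
After op 3 (write(14)): arr=[12 10 14] head=0 tail=0 count=3
After op 4 (write(8)): arr=[8 10 14] head=1 tail=1 count=3
After op 5 (write(2)): arr=[8 2 14] head=2 tail=2 count=3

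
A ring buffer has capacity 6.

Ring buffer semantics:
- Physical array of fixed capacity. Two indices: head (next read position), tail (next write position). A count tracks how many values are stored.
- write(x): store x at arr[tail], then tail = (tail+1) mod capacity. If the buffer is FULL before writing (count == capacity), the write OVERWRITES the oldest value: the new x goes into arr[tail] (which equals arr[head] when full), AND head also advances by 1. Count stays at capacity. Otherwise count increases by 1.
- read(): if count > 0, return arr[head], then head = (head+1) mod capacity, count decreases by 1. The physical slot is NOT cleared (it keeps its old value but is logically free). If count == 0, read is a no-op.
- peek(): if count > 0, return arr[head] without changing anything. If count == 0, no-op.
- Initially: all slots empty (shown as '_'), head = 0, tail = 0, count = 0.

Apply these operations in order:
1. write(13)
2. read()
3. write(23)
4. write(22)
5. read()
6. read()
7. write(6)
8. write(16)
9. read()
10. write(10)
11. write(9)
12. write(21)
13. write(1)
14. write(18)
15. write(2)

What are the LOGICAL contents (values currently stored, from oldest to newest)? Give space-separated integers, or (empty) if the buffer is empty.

After op 1 (write(13)): arr=[13 _ _ _ _ _] head=0 tail=1 count=1
After op 2 (read()): arr=[13 _ _ _ _ _] head=1 tail=1 count=0
After op 3 (write(23)): arr=[13 23 _ _ _ _] head=1 tail=2 count=1
After op 4 (write(22)): arr=[13 23 22 _ _ _] head=1 tail=3 count=2
After op 5 (read()): arr=[13 23 22 _ _ _] head=2 tail=3 count=1
After op 6 (read()): arr=[13 23 22 _ _ _] head=3 tail=3 count=0
After op 7 (write(6)): arr=[13 23 22 6 _ _] head=3 tail=4 count=1
After op 8 (write(16)): arr=[13 23 22 6 16 _] head=3 tail=5 count=2
After op 9 (read()): arr=[13 23 22 6 16 _] head=4 tail=5 count=1
After op 10 (write(10)): arr=[13 23 22 6 16 10] head=4 tail=0 count=2
After op 11 (write(9)): arr=[9 23 22 6 16 10] head=4 tail=1 count=3
After op 12 (write(21)): arr=[9 21 22 6 16 10] head=4 tail=2 count=4
After op 13 (write(1)): arr=[9 21 1 6 16 10] head=4 tail=3 count=5
After op 14 (write(18)): arr=[9 21 1 18 16 10] head=4 tail=4 count=6
After op 15 (write(2)): arr=[9 21 1 18 2 10] head=5 tail=5 count=6

Answer: 10 9 21 1 18 2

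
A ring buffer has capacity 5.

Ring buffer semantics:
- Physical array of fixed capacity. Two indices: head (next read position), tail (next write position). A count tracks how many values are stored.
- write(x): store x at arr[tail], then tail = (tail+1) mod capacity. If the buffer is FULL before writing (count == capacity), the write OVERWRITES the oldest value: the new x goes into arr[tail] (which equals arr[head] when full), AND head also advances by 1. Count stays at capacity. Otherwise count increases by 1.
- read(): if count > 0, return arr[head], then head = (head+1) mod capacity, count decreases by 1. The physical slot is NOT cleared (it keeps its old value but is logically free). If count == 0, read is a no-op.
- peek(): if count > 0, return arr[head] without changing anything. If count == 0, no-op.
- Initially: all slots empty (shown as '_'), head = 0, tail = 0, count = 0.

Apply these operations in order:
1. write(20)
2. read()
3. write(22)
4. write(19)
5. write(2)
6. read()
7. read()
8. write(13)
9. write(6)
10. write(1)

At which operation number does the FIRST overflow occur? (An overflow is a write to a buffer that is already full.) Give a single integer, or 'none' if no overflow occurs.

Answer: none

Derivation:
After op 1 (write(20)): arr=[20 _ _ _ _] head=0 tail=1 count=1
After op 2 (read()): arr=[20 _ _ _ _] head=1 tail=1 count=0
After op 3 (write(22)): arr=[20 22 _ _ _] head=1 tail=2 count=1
After op 4 (write(19)): arr=[20 22 19 _ _] head=1 tail=3 count=2
After op 5 (write(2)): arr=[20 22 19 2 _] head=1 tail=4 count=3
After op 6 (read()): arr=[20 22 19 2 _] head=2 tail=4 count=2
After op 7 (read()): arr=[20 22 19 2 _] head=3 tail=4 count=1
After op 8 (write(13)): arr=[20 22 19 2 13] head=3 tail=0 count=2
After op 9 (write(6)): arr=[6 22 19 2 13] head=3 tail=1 count=3
After op 10 (write(1)): arr=[6 1 19 2 13] head=3 tail=2 count=4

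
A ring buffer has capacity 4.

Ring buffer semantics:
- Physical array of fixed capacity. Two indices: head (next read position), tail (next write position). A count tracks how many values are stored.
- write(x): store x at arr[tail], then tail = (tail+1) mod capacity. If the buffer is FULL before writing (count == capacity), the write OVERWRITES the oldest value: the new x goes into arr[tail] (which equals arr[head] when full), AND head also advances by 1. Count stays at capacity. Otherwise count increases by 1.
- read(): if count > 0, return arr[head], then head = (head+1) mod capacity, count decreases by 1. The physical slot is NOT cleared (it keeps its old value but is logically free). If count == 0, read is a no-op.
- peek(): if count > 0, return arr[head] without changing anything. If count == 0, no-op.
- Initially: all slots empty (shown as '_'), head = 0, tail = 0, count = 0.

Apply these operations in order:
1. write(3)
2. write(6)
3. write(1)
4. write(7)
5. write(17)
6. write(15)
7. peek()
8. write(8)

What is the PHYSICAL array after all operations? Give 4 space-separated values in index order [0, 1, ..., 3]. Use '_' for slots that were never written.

Answer: 17 15 8 7

Derivation:
After op 1 (write(3)): arr=[3 _ _ _] head=0 tail=1 count=1
After op 2 (write(6)): arr=[3 6 _ _] head=0 tail=2 count=2
After op 3 (write(1)): arr=[3 6 1 _] head=0 tail=3 count=3
After op 4 (write(7)): arr=[3 6 1 7] head=0 tail=0 count=4
After op 5 (write(17)): arr=[17 6 1 7] head=1 tail=1 count=4
After op 6 (write(15)): arr=[17 15 1 7] head=2 tail=2 count=4
After op 7 (peek()): arr=[17 15 1 7] head=2 tail=2 count=4
After op 8 (write(8)): arr=[17 15 8 7] head=3 tail=3 count=4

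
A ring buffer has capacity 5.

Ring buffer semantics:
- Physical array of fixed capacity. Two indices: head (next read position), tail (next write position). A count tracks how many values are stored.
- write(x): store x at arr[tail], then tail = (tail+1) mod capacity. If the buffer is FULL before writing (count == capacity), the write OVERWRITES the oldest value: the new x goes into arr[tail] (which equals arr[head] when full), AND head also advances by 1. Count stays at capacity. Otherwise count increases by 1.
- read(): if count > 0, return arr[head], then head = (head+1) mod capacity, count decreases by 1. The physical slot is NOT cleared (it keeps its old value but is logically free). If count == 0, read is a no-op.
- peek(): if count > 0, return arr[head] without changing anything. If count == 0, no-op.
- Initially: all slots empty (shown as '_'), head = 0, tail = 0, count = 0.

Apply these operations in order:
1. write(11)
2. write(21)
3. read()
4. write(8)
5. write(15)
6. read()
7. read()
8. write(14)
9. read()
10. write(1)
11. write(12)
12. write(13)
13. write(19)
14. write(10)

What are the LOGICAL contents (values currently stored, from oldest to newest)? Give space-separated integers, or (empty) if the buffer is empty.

After op 1 (write(11)): arr=[11 _ _ _ _] head=0 tail=1 count=1
After op 2 (write(21)): arr=[11 21 _ _ _] head=0 tail=2 count=2
After op 3 (read()): arr=[11 21 _ _ _] head=1 tail=2 count=1
After op 4 (write(8)): arr=[11 21 8 _ _] head=1 tail=3 count=2
After op 5 (write(15)): arr=[11 21 8 15 _] head=1 tail=4 count=3
After op 6 (read()): arr=[11 21 8 15 _] head=2 tail=4 count=2
After op 7 (read()): arr=[11 21 8 15 _] head=3 tail=4 count=1
After op 8 (write(14)): arr=[11 21 8 15 14] head=3 tail=0 count=2
After op 9 (read()): arr=[11 21 8 15 14] head=4 tail=0 count=1
After op 10 (write(1)): arr=[1 21 8 15 14] head=4 tail=1 count=2
After op 11 (write(12)): arr=[1 12 8 15 14] head=4 tail=2 count=3
After op 12 (write(13)): arr=[1 12 13 15 14] head=4 tail=3 count=4
After op 13 (write(19)): arr=[1 12 13 19 14] head=4 tail=4 count=5
After op 14 (write(10)): arr=[1 12 13 19 10] head=0 tail=0 count=5

Answer: 1 12 13 19 10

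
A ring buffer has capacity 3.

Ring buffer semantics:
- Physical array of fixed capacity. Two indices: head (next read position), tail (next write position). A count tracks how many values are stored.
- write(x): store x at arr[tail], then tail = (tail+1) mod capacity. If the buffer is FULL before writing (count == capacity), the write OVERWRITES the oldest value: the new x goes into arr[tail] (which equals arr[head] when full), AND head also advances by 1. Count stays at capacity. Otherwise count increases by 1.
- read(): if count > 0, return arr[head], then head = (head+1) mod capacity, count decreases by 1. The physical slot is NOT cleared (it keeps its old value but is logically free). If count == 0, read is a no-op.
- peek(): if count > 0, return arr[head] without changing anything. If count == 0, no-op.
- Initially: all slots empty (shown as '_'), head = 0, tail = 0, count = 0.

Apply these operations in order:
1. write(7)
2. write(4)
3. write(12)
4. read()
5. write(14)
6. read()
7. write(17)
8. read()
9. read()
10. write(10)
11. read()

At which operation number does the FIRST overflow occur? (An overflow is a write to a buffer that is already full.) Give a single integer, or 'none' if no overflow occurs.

After op 1 (write(7)): arr=[7 _ _] head=0 tail=1 count=1
After op 2 (write(4)): arr=[7 4 _] head=0 tail=2 count=2
After op 3 (write(12)): arr=[7 4 12] head=0 tail=0 count=3
After op 4 (read()): arr=[7 4 12] head=1 tail=0 count=2
After op 5 (write(14)): arr=[14 4 12] head=1 tail=1 count=3
After op 6 (read()): arr=[14 4 12] head=2 tail=1 count=2
After op 7 (write(17)): arr=[14 17 12] head=2 tail=2 count=3
After op 8 (read()): arr=[14 17 12] head=0 tail=2 count=2
After op 9 (read()): arr=[14 17 12] head=1 tail=2 count=1
After op 10 (write(10)): arr=[14 17 10] head=1 tail=0 count=2
After op 11 (read()): arr=[14 17 10] head=2 tail=0 count=1

Answer: none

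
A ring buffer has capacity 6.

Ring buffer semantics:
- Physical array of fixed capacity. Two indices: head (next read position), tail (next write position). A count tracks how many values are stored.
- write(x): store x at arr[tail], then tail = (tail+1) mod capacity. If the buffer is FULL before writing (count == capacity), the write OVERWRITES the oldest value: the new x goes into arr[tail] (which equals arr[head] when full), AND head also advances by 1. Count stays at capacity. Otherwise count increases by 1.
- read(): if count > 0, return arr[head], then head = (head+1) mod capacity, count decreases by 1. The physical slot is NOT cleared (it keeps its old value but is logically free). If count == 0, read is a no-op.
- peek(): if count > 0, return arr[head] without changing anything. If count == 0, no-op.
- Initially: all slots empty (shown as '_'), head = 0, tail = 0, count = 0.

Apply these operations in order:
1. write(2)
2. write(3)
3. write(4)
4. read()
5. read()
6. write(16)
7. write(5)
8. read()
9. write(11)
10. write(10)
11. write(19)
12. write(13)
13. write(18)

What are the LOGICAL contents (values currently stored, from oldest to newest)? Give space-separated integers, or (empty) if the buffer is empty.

After op 1 (write(2)): arr=[2 _ _ _ _ _] head=0 tail=1 count=1
After op 2 (write(3)): arr=[2 3 _ _ _ _] head=0 tail=2 count=2
After op 3 (write(4)): arr=[2 3 4 _ _ _] head=0 tail=3 count=3
After op 4 (read()): arr=[2 3 4 _ _ _] head=1 tail=3 count=2
After op 5 (read()): arr=[2 3 4 _ _ _] head=2 tail=3 count=1
After op 6 (write(16)): arr=[2 3 4 16 _ _] head=2 tail=4 count=2
After op 7 (write(5)): arr=[2 3 4 16 5 _] head=2 tail=5 count=3
After op 8 (read()): arr=[2 3 4 16 5 _] head=3 tail=5 count=2
After op 9 (write(11)): arr=[2 3 4 16 5 11] head=3 tail=0 count=3
After op 10 (write(10)): arr=[10 3 4 16 5 11] head=3 tail=1 count=4
After op 11 (write(19)): arr=[10 19 4 16 5 11] head=3 tail=2 count=5
After op 12 (write(13)): arr=[10 19 13 16 5 11] head=3 tail=3 count=6
After op 13 (write(18)): arr=[10 19 13 18 5 11] head=4 tail=4 count=6

Answer: 5 11 10 19 13 18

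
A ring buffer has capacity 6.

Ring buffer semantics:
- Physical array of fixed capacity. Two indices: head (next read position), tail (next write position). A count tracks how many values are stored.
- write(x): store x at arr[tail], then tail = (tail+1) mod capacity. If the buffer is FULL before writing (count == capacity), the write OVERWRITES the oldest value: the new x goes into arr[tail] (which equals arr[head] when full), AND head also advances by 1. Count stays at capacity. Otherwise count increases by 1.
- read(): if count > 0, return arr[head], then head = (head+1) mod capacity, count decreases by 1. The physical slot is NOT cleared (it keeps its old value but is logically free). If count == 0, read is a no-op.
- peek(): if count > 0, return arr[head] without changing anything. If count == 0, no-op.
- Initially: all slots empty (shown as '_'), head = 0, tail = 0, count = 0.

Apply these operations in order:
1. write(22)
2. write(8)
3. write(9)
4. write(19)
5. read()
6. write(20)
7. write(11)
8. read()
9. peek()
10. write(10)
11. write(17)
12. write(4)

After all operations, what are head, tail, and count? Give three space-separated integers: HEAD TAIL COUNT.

After op 1 (write(22)): arr=[22 _ _ _ _ _] head=0 tail=1 count=1
After op 2 (write(8)): arr=[22 8 _ _ _ _] head=0 tail=2 count=2
After op 3 (write(9)): arr=[22 8 9 _ _ _] head=0 tail=3 count=3
After op 4 (write(19)): arr=[22 8 9 19 _ _] head=0 tail=4 count=4
After op 5 (read()): arr=[22 8 9 19 _ _] head=1 tail=4 count=3
After op 6 (write(20)): arr=[22 8 9 19 20 _] head=1 tail=5 count=4
After op 7 (write(11)): arr=[22 8 9 19 20 11] head=1 tail=0 count=5
After op 8 (read()): arr=[22 8 9 19 20 11] head=2 tail=0 count=4
After op 9 (peek()): arr=[22 8 9 19 20 11] head=2 tail=0 count=4
After op 10 (write(10)): arr=[10 8 9 19 20 11] head=2 tail=1 count=5
After op 11 (write(17)): arr=[10 17 9 19 20 11] head=2 tail=2 count=6
After op 12 (write(4)): arr=[10 17 4 19 20 11] head=3 tail=3 count=6

Answer: 3 3 6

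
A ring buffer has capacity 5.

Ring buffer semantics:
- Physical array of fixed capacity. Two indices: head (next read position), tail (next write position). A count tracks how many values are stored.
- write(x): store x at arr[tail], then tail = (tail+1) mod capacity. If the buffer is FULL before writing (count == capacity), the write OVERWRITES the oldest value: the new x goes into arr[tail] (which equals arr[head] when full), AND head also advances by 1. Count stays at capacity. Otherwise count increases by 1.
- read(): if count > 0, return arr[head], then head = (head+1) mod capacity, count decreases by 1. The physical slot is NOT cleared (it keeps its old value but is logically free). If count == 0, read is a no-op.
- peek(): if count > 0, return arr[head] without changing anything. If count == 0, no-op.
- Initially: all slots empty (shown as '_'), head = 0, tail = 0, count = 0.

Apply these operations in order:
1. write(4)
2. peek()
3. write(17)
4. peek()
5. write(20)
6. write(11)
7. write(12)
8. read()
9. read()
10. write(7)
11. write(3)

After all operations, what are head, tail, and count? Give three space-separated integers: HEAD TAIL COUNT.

Answer: 2 2 5

Derivation:
After op 1 (write(4)): arr=[4 _ _ _ _] head=0 tail=1 count=1
After op 2 (peek()): arr=[4 _ _ _ _] head=0 tail=1 count=1
After op 3 (write(17)): arr=[4 17 _ _ _] head=0 tail=2 count=2
After op 4 (peek()): arr=[4 17 _ _ _] head=0 tail=2 count=2
After op 5 (write(20)): arr=[4 17 20 _ _] head=0 tail=3 count=3
After op 6 (write(11)): arr=[4 17 20 11 _] head=0 tail=4 count=4
After op 7 (write(12)): arr=[4 17 20 11 12] head=0 tail=0 count=5
After op 8 (read()): arr=[4 17 20 11 12] head=1 tail=0 count=4
After op 9 (read()): arr=[4 17 20 11 12] head=2 tail=0 count=3
After op 10 (write(7)): arr=[7 17 20 11 12] head=2 tail=1 count=4
After op 11 (write(3)): arr=[7 3 20 11 12] head=2 tail=2 count=5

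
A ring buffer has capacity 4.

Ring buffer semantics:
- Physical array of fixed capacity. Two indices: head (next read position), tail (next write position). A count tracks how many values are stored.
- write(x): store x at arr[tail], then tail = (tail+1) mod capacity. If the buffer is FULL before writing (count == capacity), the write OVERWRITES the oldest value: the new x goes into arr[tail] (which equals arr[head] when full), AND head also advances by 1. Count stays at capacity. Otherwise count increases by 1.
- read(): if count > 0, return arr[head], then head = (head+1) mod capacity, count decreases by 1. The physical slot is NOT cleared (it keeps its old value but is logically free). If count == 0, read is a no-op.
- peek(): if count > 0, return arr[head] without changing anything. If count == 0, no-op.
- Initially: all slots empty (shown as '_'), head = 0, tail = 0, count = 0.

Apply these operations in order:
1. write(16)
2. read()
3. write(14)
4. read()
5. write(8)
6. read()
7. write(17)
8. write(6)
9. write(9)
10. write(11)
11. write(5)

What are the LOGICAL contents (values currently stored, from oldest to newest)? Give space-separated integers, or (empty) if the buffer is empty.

After op 1 (write(16)): arr=[16 _ _ _] head=0 tail=1 count=1
After op 2 (read()): arr=[16 _ _ _] head=1 tail=1 count=0
After op 3 (write(14)): arr=[16 14 _ _] head=1 tail=2 count=1
After op 4 (read()): arr=[16 14 _ _] head=2 tail=2 count=0
After op 5 (write(8)): arr=[16 14 8 _] head=2 tail=3 count=1
After op 6 (read()): arr=[16 14 8 _] head=3 tail=3 count=0
After op 7 (write(17)): arr=[16 14 8 17] head=3 tail=0 count=1
After op 8 (write(6)): arr=[6 14 8 17] head=3 tail=1 count=2
After op 9 (write(9)): arr=[6 9 8 17] head=3 tail=2 count=3
After op 10 (write(11)): arr=[6 9 11 17] head=3 tail=3 count=4
After op 11 (write(5)): arr=[6 9 11 5] head=0 tail=0 count=4

Answer: 6 9 11 5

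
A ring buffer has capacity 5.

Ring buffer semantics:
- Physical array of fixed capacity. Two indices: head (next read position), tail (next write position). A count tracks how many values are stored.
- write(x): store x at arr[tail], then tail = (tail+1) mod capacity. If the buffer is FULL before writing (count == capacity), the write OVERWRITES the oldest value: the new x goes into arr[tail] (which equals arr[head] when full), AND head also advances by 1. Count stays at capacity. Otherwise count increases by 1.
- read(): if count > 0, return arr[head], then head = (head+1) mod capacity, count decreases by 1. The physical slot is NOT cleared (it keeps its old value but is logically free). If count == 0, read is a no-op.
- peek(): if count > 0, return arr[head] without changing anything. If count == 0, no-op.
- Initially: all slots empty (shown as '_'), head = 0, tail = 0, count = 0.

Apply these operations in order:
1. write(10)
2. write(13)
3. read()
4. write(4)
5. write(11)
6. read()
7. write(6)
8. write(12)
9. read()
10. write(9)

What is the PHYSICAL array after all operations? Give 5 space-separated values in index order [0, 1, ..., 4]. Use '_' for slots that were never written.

After op 1 (write(10)): arr=[10 _ _ _ _] head=0 tail=1 count=1
After op 2 (write(13)): arr=[10 13 _ _ _] head=0 tail=2 count=2
After op 3 (read()): arr=[10 13 _ _ _] head=1 tail=2 count=1
After op 4 (write(4)): arr=[10 13 4 _ _] head=1 tail=3 count=2
After op 5 (write(11)): arr=[10 13 4 11 _] head=1 tail=4 count=3
After op 6 (read()): arr=[10 13 4 11 _] head=2 tail=4 count=2
After op 7 (write(6)): arr=[10 13 4 11 6] head=2 tail=0 count=3
After op 8 (write(12)): arr=[12 13 4 11 6] head=2 tail=1 count=4
After op 9 (read()): arr=[12 13 4 11 6] head=3 tail=1 count=3
After op 10 (write(9)): arr=[12 9 4 11 6] head=3 tail=2 count=4

Answer: 12 9 4 11 6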